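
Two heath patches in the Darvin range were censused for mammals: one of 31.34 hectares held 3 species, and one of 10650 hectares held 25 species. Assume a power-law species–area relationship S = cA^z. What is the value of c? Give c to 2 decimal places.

0.86

z = ln(S₂/S₁) / ln(A₂/A₁) = ln(25/3) / ln(10650/31.34) = 2.1203 / 5.8284 = 0.3638
c = S₁ / A₁^z = 3 / 31.34^0.3638 = 3 / 3.501 = 0.8568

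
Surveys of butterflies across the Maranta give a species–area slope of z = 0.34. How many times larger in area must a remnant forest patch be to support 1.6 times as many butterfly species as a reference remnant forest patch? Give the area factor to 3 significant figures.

3.98

(A₂/A₁)^0.34 = 1.6, so A₂/A₁ = 1.6^(1/0.34) = 1.6^2.941
ln(A₂/A₁) = ln 1.6 / 0.34 = 0.4700 / 0.34 = 1.3824
A₂/A₁ = e^1.3824 ≈ 3.984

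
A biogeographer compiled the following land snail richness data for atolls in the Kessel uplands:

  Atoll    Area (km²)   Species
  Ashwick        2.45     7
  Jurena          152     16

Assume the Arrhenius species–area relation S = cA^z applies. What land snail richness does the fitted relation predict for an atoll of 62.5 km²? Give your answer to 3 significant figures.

z = ln(16/7) / ln(152/2.45) = 0.8267 / 4.1278 = 0.2003
c = 7 / 2.45^0.2003 = 7 / 1.197 = 5.85
S₃ = 5.85 × 62.5^0.2003 = 5.85 × 2.289 ≈ 13.39

13.4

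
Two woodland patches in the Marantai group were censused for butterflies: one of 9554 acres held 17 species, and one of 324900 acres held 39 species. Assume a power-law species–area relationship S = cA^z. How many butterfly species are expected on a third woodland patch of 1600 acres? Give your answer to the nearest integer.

11

z = ln(39/17) / ln(324900/9554) = 0.8303 / 3.5266 = 0.2355
c = 17 / 9554^0.2355 = 17 / 8.653 = 1.965
S₃ = 1.965 × 1600^0.2355 = 1.965 × 5.681 ≈ 11.16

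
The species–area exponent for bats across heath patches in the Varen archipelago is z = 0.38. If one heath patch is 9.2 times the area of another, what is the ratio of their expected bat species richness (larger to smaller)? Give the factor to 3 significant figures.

2.32

S₂/S₁ = (A₂/A₁)^z = 9.2^0.38
ln(S₂/S₁) = 0.38 × ln 9.2 = 0.38 × 2.2192 = 0.8433
S₂/S₁ = e^0.8433 ≈ 2.324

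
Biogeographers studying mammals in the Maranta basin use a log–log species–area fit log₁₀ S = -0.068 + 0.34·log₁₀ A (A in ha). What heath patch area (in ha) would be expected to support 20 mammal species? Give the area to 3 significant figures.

10600 ha

20 = 0.8551 × A^0.34  ⇒  A^0.34 = 20/0.8551 = 23.39
ln A = ln(23.39) / 0.34 = 3.1523 / 0.34 = 9.2715
A = e^9.2715 ≈ 10631 ha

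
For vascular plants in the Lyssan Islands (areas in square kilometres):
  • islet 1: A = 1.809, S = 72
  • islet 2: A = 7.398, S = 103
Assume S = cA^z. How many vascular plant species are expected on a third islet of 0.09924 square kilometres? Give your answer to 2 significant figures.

34

z = ln(103/72) / ln(7.398/1.809) = 0.3581 / 1.4084 = 0.2542
c = 72 / 1.809^0.2542 = 72 / 1.163 = 61.93
S₃ = 61.93 × 0.09924^0.2542 = 61.93 × 0.5558 ≈ 34.42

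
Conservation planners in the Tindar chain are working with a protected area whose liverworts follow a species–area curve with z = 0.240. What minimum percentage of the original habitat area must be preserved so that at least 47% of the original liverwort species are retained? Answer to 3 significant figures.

Need (A_new/A_old)^0.24 = 0.47, so A_new/A_old = 0.47^(1/0.24) = 0.47^4.167
ln(A_new/A_old) = ln 0.47 / 0.24 = -0.7550 / 0.24 = -3.1459
A_new/A_old = e^-3.1459 ≈ 0.04303

4.30%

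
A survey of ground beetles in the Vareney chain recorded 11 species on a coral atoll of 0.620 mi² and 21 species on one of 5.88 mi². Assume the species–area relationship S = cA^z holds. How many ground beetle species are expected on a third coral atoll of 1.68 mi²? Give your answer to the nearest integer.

15

z = ln(21/11) / ln(5.88/0.62) = 0.6466 / 2.2496 = 0.2874
c = 11 / 0.62^0.2874 = 11 / 0.8716 = 12.62
S₃ = 12.62 × 1.68^0.2874 = 12.62 × 1.161 ≈ 14.65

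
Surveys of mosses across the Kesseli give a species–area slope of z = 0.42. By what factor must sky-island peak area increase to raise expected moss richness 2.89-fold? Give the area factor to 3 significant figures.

(A₂/A₁)^0.42 = 2.89, so A₂/A₁ = 2.89^(1/0.42) = 2.89^2.381
ln(A₂/A₁) = ln 2.89 / 0.42 = 1.0613 / 0.42 = 2.5268
A₂/A₁ = e^2.5268 ≈ 12.51

12.5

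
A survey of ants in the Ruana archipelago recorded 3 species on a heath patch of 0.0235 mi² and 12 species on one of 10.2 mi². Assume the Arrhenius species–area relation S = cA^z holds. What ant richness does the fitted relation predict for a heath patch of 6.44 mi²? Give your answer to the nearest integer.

11

z = ln(12/3) / ln(10.2/0.0235) = 1.3863 / 6.0731 = 0.2283
c = 3 / 0.0235^0.2283 = 3 / 0.4248 = 7.062
S₃ = 7.062 × 6.44^0.2283 = 7.062 × 1.53 ≈ 10.8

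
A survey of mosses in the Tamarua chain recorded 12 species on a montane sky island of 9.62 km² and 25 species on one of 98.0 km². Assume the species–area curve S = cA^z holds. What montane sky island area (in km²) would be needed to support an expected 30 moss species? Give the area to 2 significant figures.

170 km²

z = ln(25/12) / ln(98/9.62) = 0.7340 / 2.3211 = 0.3162
c = 12 / 9.62^0.3162 = 12 / 2.046 = 5.865
A = (30/5.865)^(1/0.3162) ⇒ ln A = ln(5.115)/0.3162 = 5.1615
A = e^5.1615 ≈ 174.4 km²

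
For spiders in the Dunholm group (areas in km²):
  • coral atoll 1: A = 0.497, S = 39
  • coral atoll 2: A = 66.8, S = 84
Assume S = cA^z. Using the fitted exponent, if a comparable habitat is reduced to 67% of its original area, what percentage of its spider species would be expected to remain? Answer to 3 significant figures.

z = ln(84/39) / ln(66.8/0.497) = 0.7673 / 4.9009 = 0.1566
S_new/S_old = (A_new/A_old)^z = 0.67^0.1566 = exp(0.1566 × -0.4005) = 0.9392

93.9%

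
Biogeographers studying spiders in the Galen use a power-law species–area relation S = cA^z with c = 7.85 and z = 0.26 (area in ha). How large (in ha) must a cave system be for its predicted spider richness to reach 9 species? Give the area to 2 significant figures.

9 = 7.85 × A^0.26  ⇒  A^0.26 = 9/7.85 = 1.146
ln A = ln(1.146) / 0.26 = 0.1367 / 0.26 = 0.5258
A = e^0.5258 ≈ 1.692 ha

1.7 ha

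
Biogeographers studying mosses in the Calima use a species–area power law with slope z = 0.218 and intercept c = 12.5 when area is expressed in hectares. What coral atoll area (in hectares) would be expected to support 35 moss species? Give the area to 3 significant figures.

113 hectares

35 = 12.5 × A^0.218  ⇒  A^0.218 = 35/12.5 = 2.8
ln A = ln(2.8) / 0.218 = 1.0296 / 0.218 = 4.7230
A = e^4.7230 ≈ 112.5 hectares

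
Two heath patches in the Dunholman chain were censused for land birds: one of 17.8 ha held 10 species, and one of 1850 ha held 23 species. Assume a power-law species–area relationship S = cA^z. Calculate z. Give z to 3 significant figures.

Taking logs: ln S = ln c + z ln A, so z = (ln S₂ − ln S₁)/(ln A₂ − ln A₁).
z = ln(23/10) / ln(1850/17.8) = ln(2.3) / ln(103.9) = 0.8329 / 4.6437 = 0.1794

0.179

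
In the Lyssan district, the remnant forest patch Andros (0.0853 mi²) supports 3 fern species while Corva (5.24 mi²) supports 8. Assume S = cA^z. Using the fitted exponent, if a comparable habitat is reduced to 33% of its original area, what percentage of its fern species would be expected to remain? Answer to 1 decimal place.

z = ln(8/3) / ln(5.24/0.0853) = 0.9808 / 4.1179 = 0.2382
S_new/S_old = (A_new/A_old)^z = 0.33^0.2382 = exp(0.2382 × -1.1087) = 0.7679

76.8%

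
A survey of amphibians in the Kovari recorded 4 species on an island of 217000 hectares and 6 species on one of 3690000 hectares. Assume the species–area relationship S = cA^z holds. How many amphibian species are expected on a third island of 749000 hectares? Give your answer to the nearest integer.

5

z = ln(6/4) / ln(3690000/217000) = 0.4055 / 2.8335 = 0.1431
c = 4 / 217000^0.1431 = 4 / 5.803 = 0.6893
S₃ = 0.6893 × 749000^0.1431 = 0.6893 × 6.928 ≈ 4.776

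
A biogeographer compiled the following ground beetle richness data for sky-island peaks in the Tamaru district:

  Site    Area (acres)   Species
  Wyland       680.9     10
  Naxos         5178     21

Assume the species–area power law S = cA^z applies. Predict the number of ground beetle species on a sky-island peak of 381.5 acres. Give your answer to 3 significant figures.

8.09

z = ln(21/10) / ln(5178/680.9) = 0.7419 / 2.0288 = 0.3657
c = 10 / 680.9^0.3657 = 10 / 10.87 = 0.9203
S₃ = 0.9203 × 381.5^0.3657 = 0.9203 × 8.792 ≈ 8.091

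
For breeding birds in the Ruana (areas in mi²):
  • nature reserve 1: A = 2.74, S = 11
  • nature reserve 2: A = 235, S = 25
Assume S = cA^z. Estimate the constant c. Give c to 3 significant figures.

z = ln(S₂/S₁) / ln(A₂/A₁) = ln(25/11) / ln(235/2.74) = 0.8210 / 4.4516 = 0.1844
c = S₁ / A₁^z = 11 / 2.74^0.1844 = 11 / 1.204 = 9.134

9.13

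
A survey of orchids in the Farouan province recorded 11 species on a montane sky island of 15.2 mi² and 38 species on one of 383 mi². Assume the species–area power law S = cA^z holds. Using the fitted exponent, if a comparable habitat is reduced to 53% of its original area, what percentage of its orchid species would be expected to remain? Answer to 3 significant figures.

z = ln(38/11) / ln(383/15.2) = 1.2397 / 3.2267 = 0.3842
S_new/S_old = (A_new/A_old)^z = 0.53^0.3842 = exp(0.3842 × -0.6349) = 0.7836

78.4%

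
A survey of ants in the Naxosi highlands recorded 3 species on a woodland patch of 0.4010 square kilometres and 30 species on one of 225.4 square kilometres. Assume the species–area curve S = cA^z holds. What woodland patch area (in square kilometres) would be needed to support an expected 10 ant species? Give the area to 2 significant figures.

11 square kilometres

z = ln(30/3) / ln(225.4/0.401) = 2.3026 / 6.3317 = 0.3637
c = 3 / 0.401^0.3637 = 3 / 0.7173 = 4.183
A = (10/4.183)^(1/0.3637) ⇒ ln A = ln(2.391)/0.3637 = 2.3969
A = e^2.3969 ≈ 10.99 square kilometres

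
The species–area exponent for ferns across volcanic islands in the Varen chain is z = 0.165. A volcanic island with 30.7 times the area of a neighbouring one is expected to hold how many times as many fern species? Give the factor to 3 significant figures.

S₂/S₁ = (A₂/A₁)^z = 30.7^0.165
ln(S₂/S₁) = 0.165 × ln 30.7 = 0.165 × 3.4243 = 0.5650
S₂/S₁ = e^0.5650 ≈ 1.759

1.76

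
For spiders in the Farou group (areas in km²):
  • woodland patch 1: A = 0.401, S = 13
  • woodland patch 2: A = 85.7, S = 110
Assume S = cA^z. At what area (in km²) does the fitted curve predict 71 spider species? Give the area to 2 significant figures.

z = ln(110/13) / ln(85.7/0.401) = 2.1355 / 5.3646 = 0.3981
c = 13 / 0.401^0.3981 = 13 / 0.6951 = 18.7
A = (71/18.7)^(1/0.3981) ⇒ ln A = ln(3.796)/0.3981 = 3.3511
A = e^3.3511 ≈ 28.53 km²

29 km²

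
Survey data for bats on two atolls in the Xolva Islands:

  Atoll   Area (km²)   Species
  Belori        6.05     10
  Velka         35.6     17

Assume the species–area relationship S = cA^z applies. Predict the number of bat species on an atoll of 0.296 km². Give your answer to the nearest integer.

z = ln(17/10) / ln(35.6/6.05) = 0.5306 / 1.7723 = 0.2994
c = 10 / 6.05^0.2994 = 10 / 1.714 = 5.834
S₃ = 5.834 × 0.296^0.2994 = 5.834 × 0.6945 ≈ 4.052

4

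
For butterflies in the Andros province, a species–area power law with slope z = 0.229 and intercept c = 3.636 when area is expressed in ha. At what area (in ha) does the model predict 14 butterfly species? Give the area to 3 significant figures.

14 = 3.636 × A^0.229  ⇒  A^0.229 = 14/3.636 = 3.85
ln A = ln(3.85) / 0.229 = 1.3482 / 0.229 = 5.8872
A = e^5.8872 ≈ 360.4 ha

360 ha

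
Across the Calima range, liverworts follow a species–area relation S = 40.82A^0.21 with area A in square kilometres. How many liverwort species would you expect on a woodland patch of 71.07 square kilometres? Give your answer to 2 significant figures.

S = 40.82 × 71.07^0.21
ln S = ln 40.82 + 0.21 × ln 71.07 = 3.7092 + 0.21 × 4.2637 = 4.6045
S = e^4.6045 ≈ 99.94

100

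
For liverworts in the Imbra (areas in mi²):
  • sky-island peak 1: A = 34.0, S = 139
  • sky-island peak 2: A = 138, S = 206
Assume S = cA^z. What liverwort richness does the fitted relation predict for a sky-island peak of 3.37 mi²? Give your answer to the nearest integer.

73

z = ln(206/139) / ln(138/34) = 0.3934 / 1.4009 = 0.2808
c = 139 / 34^0.2808 = 139 / 2.692 = 51.63
S₃ = 51.63 × 3.37^0.2808 = 51.63 × 1.407 ≈ 72.63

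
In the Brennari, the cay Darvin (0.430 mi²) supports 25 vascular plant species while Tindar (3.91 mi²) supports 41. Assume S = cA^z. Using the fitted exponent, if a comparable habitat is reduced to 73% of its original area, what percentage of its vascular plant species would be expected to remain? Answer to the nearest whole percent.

93%

z = ln(41/25) / ln(3.91/0.43) = 0.4947 / 2.2075 = 0.2241
S_new/S_old = (A_new/A_old)^z = 0.73^0.2241 = exp(0.2241 × -0.3147) = 0.9319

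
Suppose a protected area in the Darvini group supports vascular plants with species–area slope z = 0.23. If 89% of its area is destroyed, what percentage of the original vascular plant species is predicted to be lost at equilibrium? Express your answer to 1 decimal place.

39.8%

S_new/S_old = (A_new/A_old)^z = 0.11^0.23
= exp(0.23 × ln 0.11) = exp(0.23 × -2.2073) = exp(-0.5077) ≈ 0.6019
Fraction lost = 1 − 0.6019 = 0.3981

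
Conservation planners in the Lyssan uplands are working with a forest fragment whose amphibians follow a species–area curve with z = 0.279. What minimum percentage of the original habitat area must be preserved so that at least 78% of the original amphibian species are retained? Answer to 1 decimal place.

Need (A_new/A_old)^0.279 = 0.78, so A_new/A_old = 0.78^(1/0.279) = 0.78^3.584
ln(A_new/A_old) = ln 0.78 / 0.279 = -0.2485 / 0.279 = -0.8905
A_new/A_old = e^-0.8905 ≈ 0.4104

41.0%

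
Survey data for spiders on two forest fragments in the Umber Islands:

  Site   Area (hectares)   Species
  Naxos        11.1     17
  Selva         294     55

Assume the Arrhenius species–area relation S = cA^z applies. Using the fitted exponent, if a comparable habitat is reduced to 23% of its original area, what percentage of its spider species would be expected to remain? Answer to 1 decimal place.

z = ln(55/17) / ln(294/11.1) = 1.1741 / 3.2766 = 0.3583
S_new/S_old = (A_new/A_old)^z = 0.23^0.3583 = exp(0.3583 × -1.4697) = 0.5906

59.1%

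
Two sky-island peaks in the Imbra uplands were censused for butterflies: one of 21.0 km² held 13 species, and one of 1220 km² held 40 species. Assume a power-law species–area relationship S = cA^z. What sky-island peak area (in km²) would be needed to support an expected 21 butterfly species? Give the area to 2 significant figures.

z = ln(40/13) / ln(1220/21) = 1.1239 / 4.0621 = 0.2767
c = 13 / 21^0.2767 = 13 / 2.322 = 5.599
A = (21/5.599)^(1/0.2767) ⇒ ln A = ln(3.751)/0.2767 = 4.7778
A = e^4.7778 ≈ 118.8 km²

120 km²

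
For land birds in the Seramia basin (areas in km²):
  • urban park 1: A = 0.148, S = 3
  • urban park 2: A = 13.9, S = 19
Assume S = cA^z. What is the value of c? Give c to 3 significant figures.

z = ln(S₂/S₁) / ln(A₂/A₁) = ln(19/3) / ln(13.9/0.148) = 1.8458 / 4.5424 = 0.4064
c = S₁ / A₁^z = 3 / 0.148^0.4064 = 3 / 0.4601 = 6.521

6.52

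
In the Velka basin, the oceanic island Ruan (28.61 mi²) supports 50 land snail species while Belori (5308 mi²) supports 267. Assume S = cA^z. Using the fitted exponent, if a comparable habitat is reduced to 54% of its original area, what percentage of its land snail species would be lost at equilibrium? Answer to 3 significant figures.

z = ln(267/50) / ln(5308/28.61) = 1.6752 / 5.2232 = 0.3207
S_new/S_old = (A_new/A_old)^z = 0.54^0.3207 = exp(0.3207 × -0.6162) = 0.8207
Fraction lost = 1 − 0.8207 = 0.1793

17.9%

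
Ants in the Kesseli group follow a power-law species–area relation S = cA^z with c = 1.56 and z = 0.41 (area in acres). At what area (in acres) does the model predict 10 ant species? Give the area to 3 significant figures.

92.9 acres

10 = 1.56 × A^0.41  ⇒  A^0.41 = 10/1.56 = 6.41
ln A = ln(6.41) / 0.41 = 1.8579 / 0.41 = 4.5315
A = e^4.5315 ≈ 92.89 acres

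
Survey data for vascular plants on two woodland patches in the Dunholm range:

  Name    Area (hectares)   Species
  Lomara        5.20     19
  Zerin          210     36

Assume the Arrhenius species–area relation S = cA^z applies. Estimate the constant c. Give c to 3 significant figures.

14.3

z = ln(S₂/S₁) / ln(A₂/A₁) = ln(36/19) / ln(210/5.2) = 0.6391 / 3.6984 = 0.1728
c = S₁ / A₁^z = 19 / 5.2^0.1728 = 19 / 1.33 = 14.29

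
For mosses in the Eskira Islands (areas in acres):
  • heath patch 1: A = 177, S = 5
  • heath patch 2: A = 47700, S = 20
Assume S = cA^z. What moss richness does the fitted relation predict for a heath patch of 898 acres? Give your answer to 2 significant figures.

7.5

z = ln(20/5) / ln(47700/177) = 1.3863 / 5.5965 = 0.2477
c = 5 / 177^0.2477 = 5 / 3.604 = 1.387
S₃ = 1.387 × 898^0.2477 = 1.387 × 5.389 ≈ 7.476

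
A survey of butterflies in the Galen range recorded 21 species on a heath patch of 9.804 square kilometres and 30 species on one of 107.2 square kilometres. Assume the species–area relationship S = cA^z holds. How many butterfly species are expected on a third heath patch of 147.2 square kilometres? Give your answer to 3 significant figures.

z = ln(30/21) / ln(107.2/9.804) = 0.3567 / 2.3919 = 0.1491
c = 21 / 9.804^0.1491 = 21 / 1.406 = 14.94
S₃ = 14.94 × 147.2^0.1491 = 14.94 × 2.105 ≈ 31.45

31.5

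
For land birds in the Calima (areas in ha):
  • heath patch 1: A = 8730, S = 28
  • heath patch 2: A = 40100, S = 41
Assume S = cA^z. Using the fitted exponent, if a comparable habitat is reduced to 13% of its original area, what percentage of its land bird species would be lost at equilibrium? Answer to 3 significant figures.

z = ln(41/28) / ln(40100/8730) = 0.3814 / 1.5246 = 0.2501
S_new/S_old = (A_new/A_old)^z = 0.13^0.2501 = exp(0.2501 × -2.0402) = 0.6003
Fraction lost = 1 − 0.6003 = 0.3997

40.0%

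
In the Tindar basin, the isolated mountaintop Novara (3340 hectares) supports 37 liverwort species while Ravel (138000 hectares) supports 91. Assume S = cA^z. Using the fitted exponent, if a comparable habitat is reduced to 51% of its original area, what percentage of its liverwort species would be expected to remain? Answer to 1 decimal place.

85.0%

z = ln(91/37) / ln(138000/3340) = 0.8999 / 3.7213 = 0.2418
S_new/S_old = (A_new/A_old)^z = 0.51^0.2418 = exp(0.2418 × -0.6733) = 0.8497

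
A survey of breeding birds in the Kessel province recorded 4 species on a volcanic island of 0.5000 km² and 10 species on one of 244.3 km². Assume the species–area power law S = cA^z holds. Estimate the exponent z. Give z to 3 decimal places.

0.148

Taking logs: ln S = ln c + z ln A, so z = (ln S₂ − ln S₁)/(ln A₂ − ln A₁).
z = ln(10/4) / ln(244.3/0.5) = ln(2.5) / ln(488.6) = 0.9163 / 6.1915 = 0.1480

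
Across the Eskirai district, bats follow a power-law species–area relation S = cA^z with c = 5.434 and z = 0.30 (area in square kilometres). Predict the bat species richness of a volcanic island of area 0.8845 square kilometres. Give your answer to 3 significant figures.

S = 5.434 × 0.8845^0.3 = 5.434 × 0.9638 ≈ 5.238

5.24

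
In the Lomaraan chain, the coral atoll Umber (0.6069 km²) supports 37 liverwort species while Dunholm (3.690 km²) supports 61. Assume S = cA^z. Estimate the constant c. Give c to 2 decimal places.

42.49

z = ln(S₂/S₁) / ln(A₂/A₁) = ln(61/37) / ln(3.69/0.6069) = 0.5000 / 1.8050 = 0.2770
c = S₁ / A₁^z = 37 / 0.6069^0.2770 = 37 / 0.8708 = 42.49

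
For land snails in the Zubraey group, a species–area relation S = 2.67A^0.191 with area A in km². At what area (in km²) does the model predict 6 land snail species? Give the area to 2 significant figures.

6 = 2.67 × A^0.191  ⇒  A^0.191 = 6/2.67 = 2.247
ln A = ln(2.247) / 0.191 = 0.8097 / 0.191 = 4.2392
A = e^4.2392 ≈ 69.35 km²

69 km²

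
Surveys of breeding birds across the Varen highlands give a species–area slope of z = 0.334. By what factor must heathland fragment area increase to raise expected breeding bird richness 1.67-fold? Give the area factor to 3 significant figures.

(A₂/A₁)^0.334 = 1.67, so A₂/A₁ = 1.67^(1/0.334) = 1.67^2.994
ln(A₂/A₁) = ln 1.67 / 0.334 = 0.5128 / 0.334 = 1.5354
A₂/A₁ = e^1.5354 ≈ 4.643

4.64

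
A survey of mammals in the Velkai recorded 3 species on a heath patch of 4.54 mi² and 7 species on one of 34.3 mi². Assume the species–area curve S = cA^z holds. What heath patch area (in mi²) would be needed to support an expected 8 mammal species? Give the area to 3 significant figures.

z = ln(7/3) / ln(34.3/4.54) = 0.8473 / 2.0222 = 0.4190
c = 3 / 4.54^0.4190 = 3 / 1.885 = 1.592
A = (8/1.592)^(1/0.4190) ⇒ ln A = ln(5.027)/0.4190 = 3.8538
A = e^3.8538 ≈ 47.17 mi²

47.2 mi²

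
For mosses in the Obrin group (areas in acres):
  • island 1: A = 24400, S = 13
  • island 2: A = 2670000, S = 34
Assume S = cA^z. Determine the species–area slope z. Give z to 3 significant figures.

0.205

Taking logs: ln S = ln c + z ln A, so z = (ln S₂ − ln S₁)/(ln A₂ − ln A₁).
z = ln(34/13) / ln(2670000/24400) = ln(2.615) / ln(109.4) = 0.9614 / 4.6953 = 0.2048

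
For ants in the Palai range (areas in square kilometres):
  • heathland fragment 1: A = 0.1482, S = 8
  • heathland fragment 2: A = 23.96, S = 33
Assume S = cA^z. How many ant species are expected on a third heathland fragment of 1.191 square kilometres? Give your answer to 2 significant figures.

14

z = ln(33/8) / ln(23.96/0.1482) = 1.4171 / 5.0856 = 0.2786
c = 8 / 0.1482^0.2786 = 8 / 0.5874 = 13.62
S₃ = 13.62 × 1.191^0.2786 = 13.62 × 1.05 ≈ 14.3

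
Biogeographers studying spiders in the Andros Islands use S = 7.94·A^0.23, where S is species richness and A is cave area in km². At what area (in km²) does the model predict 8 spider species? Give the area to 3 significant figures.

1.03 km²

8 = 7.94 × A^0.23  ⇒  A^0.23 = 8/7.94 = 1.008
ln A = ln(1.008) / 0.23 = 0.0075 / 0.23 = 0.0327
A = e^0.0327 ≈ 1.033 km²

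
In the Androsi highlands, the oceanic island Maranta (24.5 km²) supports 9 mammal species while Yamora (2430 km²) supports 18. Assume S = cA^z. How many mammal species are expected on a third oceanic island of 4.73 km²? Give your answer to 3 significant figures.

7.02

z = ln(18/9) / ln(2430/24.5) = 0.6931 / 4.5970 = 0.1508
c = 9 / 24.5^0.1508 = 9 / 1.62 = 5.556
S₃ = 5.556 × 4.73^0.1508 = 5.556 × 1.264 ≈ 7.023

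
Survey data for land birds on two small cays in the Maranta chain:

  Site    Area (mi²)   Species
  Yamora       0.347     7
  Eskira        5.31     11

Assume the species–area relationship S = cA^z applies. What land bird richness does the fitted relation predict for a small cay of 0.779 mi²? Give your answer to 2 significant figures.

z = ln(11/7) / ln(5.31/0.347) = 0.4520 / 2.7280 = 0.1657
c = 7 / 0.347^0.1657 = 7 / 0.8392 = 8.342
S₃ = 8.342 × 0.779^0.1657 = 8.342 × 0.9595 ≈ 8.004

8.0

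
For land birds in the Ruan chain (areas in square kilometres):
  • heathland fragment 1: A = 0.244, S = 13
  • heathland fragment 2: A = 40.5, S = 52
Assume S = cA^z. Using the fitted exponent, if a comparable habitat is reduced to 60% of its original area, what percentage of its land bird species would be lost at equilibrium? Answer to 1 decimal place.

12.9%

z = ln(52/13) / ln(40.5/0.244) = 1.3863 / 5.1119 = 0.2712
S_new/S_old = (A_new/A_old)^z = 0.6^0.2712 = exp(0.2712 × -0.5108) = 0.8706
Fraction lost = 1 − 0.8706 = 0.1294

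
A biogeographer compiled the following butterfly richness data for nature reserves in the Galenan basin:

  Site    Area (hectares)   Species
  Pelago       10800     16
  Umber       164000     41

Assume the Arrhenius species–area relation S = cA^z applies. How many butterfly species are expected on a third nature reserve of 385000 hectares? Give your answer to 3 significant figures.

55.1

z = ln(41/16) / ln(164000/10800) = 0.9410 / 2.7203 = 0.3459
c = 16 / 10800^0.3459 = 16 / 24.84 = 0.6441
S₃ = 0.6441 × 385000^0.3459 = 0.6441 × 85.52 ≈ 55.08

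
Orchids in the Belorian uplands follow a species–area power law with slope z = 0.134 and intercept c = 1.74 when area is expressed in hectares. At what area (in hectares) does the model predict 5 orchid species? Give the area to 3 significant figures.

2640 hectares

5 = 1.74 × A^0.134  ⇒  A^0.134 = 5/1.74 = 2.874
ln A = ln(2.874) / 0.134 = 1.0556 / 0.134 = 7.8773
A = e^7.8773 ≈ 2637 hectares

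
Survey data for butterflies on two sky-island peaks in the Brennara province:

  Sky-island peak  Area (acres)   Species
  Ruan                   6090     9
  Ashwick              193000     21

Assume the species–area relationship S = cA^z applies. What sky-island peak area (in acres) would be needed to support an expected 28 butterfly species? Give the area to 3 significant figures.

624000 acres

z = ln(21/9) / ln(193000/6090) = 0.8473 / 3.4560 = 0.2452
c = 9 / 6090^0.2452 = 9 / 8.469 = 1.063
A = (28/1.063)^(1/0.2452) ⇒ ln A = ln(26.35)/0.2452 = 13.3439
A = e^13.3439 ≈ 623979 acres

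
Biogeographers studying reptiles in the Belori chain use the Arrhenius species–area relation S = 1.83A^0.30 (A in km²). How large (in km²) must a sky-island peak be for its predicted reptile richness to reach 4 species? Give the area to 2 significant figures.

14 km²

4 = 1.83 × A^0.3  ⇒  A^0.3 = 4/1.83 = 2.186
ln A = ln(2.186) / 0.3 = 0.7820 / 0.3 = 2.6066
A = e^2.6066 ≈ 13.55 km²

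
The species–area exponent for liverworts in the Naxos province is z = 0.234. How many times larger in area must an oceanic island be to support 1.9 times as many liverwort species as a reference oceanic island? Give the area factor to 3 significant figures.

(A₂/A₁)^0.234 = 1.9, so A₂/A₁ = 1.9^(1/0.234) = 1.9^4.274
ln(A₂/A₁) = ln 1.9 / 0.234 = 0.6419 / 0.234 = 2.7430
A₂/A₁ = e^2.7430 ≈ 15.53

15.5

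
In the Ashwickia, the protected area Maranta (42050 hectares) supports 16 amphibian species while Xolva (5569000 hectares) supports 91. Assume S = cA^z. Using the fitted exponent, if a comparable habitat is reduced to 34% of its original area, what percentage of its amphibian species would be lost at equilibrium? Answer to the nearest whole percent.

z = ln(91/16) / ln(5569000/42050) = 1.7383 / 4.8861 = 0.3558
S_new/S_old = (A_new/A_old)^z = 0.34^0.3558 = exp(0.3558 × -1.0788) = 0.6813
Fraction lost = 1 − 0.6813 = 0.3187

32%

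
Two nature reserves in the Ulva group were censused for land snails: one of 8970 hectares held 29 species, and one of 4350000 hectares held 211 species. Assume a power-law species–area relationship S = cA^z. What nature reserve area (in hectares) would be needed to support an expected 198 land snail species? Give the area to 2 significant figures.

3600000 hectares

z = ln(211/29) / ln(4350000/8970) = 1.9846 / 6.1840 = 0.3209
c = 29 / 8970^0.3209 = 29 / 18.56 = 1.563
A = (198/1.563)^(1/0.3209) ⇒ ln A = ln(126.7)/0.3209 = 15.0875
A = e^15.0875 ≈ 3568057 hectares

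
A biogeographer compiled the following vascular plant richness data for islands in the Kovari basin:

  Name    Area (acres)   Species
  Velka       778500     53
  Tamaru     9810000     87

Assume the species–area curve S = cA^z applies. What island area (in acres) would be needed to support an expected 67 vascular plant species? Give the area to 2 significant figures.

z = ln(87/53) / ln(9810000/778500) = 0.4956 / 2.5338 = 0.1956
c = 53 / 778500^0.1956 = 53 / 14.2 = 3.732
A = (67/3.732)^(1/0.1956) ⇒ ln A = ln(17.95)/0.1956 = 14.7635
A = e^14.7635 ≈ 2580451 acres

2600000 acres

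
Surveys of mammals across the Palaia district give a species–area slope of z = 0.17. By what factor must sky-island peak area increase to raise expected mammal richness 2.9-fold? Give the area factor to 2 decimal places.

524.79

(A₂/A₁)^0.17 = 2.9, so A₂/A₁ = 2.9^(1/0.17) = 2.9^5.882
ln(A₂/A₁) = ln 2.9 / 0.17 = 1.0647 / 0.17 = 6.2630
A₂/A₁ = e^6.2630 ≈ 524.8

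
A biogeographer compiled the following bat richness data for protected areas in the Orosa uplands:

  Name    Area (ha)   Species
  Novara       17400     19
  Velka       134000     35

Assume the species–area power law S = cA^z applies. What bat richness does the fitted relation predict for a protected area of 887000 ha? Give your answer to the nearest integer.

z = ln(35/19) / ln(134000/17400) = 0.6109 / 2.0414 = 0.2993
c = 19 / 17400^0.2993 = 19 / 18.58 = 1.023
S₃ = 1.023 × 887000^0.2993 = 1.023 × 60.26 ≈ 61.62

62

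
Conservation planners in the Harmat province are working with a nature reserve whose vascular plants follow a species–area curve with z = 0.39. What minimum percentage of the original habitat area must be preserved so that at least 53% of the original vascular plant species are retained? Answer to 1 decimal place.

19.6%

Need (A_new/A_old)^0.39 = 0.53, so A_new/A_old = 0.53^(1/0.39) = 0.53^2.564
ln(A_new/A_old) = ln 0.53 / 0.39 = -0.6349 / 0.39 = -1.6279
A_new/A_old = e^-1.6279 ≈ 0.1963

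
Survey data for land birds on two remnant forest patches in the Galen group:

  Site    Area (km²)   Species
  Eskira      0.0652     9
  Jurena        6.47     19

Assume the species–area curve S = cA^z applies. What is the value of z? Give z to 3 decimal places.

0.163

Taking logs: ln S = ln c + z ln A, so z = (ln S₂ − ln S₁)/(ln A₂ − ln A₁).
z = ln(19/9) / ln(6.47/0.0652) = ln(2.111) / ln(99.23) = 0.7472 / 4.5975 = 0.1625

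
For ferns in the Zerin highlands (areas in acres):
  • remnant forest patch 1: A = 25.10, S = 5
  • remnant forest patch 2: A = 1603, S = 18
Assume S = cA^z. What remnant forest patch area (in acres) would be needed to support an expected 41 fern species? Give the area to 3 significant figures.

23200 acres

z = ln(18/5) / ln(1603/25.1) = 1.2809 / 4.1568 = 0.3082
c = 5 / 25.1^0.3082 = 5 / 2.7 = 1.852
A = (41/1.852)^(1/0.3082) ⇒ ln A = ln(22.14)/0.3082 = 10.0510
A = e^10.0510 ≈ 23179 acres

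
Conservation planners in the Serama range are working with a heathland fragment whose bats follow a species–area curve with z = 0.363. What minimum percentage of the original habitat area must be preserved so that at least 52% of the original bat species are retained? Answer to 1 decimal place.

Need (A_new/A_old)^0.363 = 0.52, so A_new/A_old = 0.52^(1/0.363) = 0.52^2.755
ln(A_new/A_old) = ln 0.52 / 0.363 = -0.6539 / 0.363 = -1.8015
A_new/A_old = e^-1.8015 ≈ 0.1651

16.5%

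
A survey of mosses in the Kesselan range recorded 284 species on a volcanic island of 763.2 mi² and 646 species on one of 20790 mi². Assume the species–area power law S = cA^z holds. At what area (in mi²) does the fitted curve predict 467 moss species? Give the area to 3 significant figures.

5640 mi²

z = ln(646/284) / ln(20790/763.2) = 0.8218 / 3.3047 = 0.2487
c = 284 / 763.2^0.2487 = 284 / 5.21 = 54.51
A = (467/54.51)^(1/0.2487) ⇒ ln A = ln(8.568)/0.2487 = 8.6375
A = e^8.6375 ≈ 5639 mi²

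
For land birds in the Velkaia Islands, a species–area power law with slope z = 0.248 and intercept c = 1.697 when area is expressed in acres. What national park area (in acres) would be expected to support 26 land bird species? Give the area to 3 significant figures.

60200 acres

26 = 1.697 × A^0.248  ⇒  A^0.248 = 26/1.697 = 15.32
ln A = ln(15.32) / 0.248 = 2.7292 / 0.248 = 11.0050
A = e^11.0050 ≈ 60173 acres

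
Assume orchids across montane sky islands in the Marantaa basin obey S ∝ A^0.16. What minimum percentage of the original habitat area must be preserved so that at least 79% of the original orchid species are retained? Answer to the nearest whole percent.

23%

Need (A_new/A_old)^0.16 = 0.79, so A_new/A_old = 0.79^(1/0.16) = 0.79^6.25
ln(A_new/A_old) = ln 0.79 / 0.16 = -0.2357 / 0.16 = -1.4733
A_new/A_old = e^-1.4733 ≈ 0.2292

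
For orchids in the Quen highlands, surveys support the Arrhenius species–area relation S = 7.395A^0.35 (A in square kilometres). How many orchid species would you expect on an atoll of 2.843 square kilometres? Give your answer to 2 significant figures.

11

S = 7.395 × 2.843^0.35
ln S = ln 7.395 + 0.35 × ln 2.843 = 2.0008 + 0.35 × 1.0449 = 2.3665
S = e^2.3665 ≈ 10.66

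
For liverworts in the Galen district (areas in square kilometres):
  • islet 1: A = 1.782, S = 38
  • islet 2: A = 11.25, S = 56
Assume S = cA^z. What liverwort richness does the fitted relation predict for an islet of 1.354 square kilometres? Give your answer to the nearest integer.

36

z = ln(56/38) / ln(11.25/1.782) = 0.3878 / 1.8426 = 0.2104
c = 38 / 1.782^0.2104 = 38 / 1.129 = 33.65
S₃ = 33.65 × 1.354^0.2104 = 33.65 × 1.066 ≈ 35.87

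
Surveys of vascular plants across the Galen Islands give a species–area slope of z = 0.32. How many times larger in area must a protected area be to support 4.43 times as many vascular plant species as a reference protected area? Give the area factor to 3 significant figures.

(A₂/A₁)^0.32 = 4.43, so A₂/A₁ = 4.43^(1/0.32) = 4.43^3.125
ln(A₂/A₁) = ln 4.43 / 0.32 = 1.4884 / 0.32 = 4.6512
A₂/A₁ = e^4.6512 ≈ 104.7

105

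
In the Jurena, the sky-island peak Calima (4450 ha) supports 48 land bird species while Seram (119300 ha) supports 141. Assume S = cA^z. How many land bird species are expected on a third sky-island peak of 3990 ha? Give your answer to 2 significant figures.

z = ln(141/48) / ln(119300/4450) = 1.0776 / 3.2887 = 0.3277
c = 48 / 4450^0.3277 = 48 / 15.68 = 3.061
S₃ = 3.061 × 3990^0.3277 = 3.061 × 15.13 ≈ 46.31

46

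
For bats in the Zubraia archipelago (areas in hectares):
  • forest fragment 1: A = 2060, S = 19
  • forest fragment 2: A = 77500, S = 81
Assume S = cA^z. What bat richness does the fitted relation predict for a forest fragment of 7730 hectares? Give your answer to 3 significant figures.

32.2

z = ln(81/19) / ln(77500/2060) = 1.4500 / 3.6276 = 0.3997
c = 19 / 2060^0.3997 = 19 / 21.12 = 0.8998
S₃ = 0.8998 × 7730^0.3997 = 0.8998 × 35.82 ≈ 32.23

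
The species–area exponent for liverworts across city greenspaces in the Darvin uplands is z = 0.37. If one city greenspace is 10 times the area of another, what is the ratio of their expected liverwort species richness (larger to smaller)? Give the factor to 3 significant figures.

S₂/S₁ = (A₂/A₁)^z = 10^0.37
ln(S₂/S₁) = 0.37 × ln 10 = 0.37 × 2.3026 = 0.8520
S₂/S₁ = e^0.8520 ≈ 2.344

2.34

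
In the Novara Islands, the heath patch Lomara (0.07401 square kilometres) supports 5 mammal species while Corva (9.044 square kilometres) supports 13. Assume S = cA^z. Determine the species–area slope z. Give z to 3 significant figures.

0.199

Taking logs: ln S = ln c + z ln A, so z = (ln S₂ − ln S₁)/(ln A₂ − ln A₁).
z = ln(13/5) / ln(9.044/0.07401) = ln(2.6) / ln(122.2) = 0.9555 / 4.8057 = 0.1988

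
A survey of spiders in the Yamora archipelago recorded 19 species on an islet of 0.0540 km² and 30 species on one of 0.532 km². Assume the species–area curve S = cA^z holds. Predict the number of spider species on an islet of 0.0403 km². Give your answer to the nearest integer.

18

z = ln(30/19) / ln(0.532/0.054) = 0.4568 / 2.2877 = 0.1997
c = 19 / 0.054^0.1997 = 19 / 0.5584 = 34.03
S₃ = 34.03 × 0.0403^0.1997 = 34.03 × 0.5267 ≈ 17.92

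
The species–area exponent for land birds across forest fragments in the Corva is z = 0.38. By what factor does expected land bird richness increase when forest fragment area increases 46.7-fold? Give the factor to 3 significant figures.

S₂/S₁ = (A₂/A₁)^z = 46.7^0.38
ln(S₂/S₁) = 0.38 × ln 46.7 = 0.38 × 3.8437 = 1.4606
S₂/S₁ = e^1.4606 ≈ 4.309

4.31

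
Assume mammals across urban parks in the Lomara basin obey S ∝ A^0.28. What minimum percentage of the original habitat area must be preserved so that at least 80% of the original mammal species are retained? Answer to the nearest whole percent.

Need (A_new/A_old)^0.28 = 0.8, so A_new/A_old = 0.8^(1/0.28) = 0.8^3.571
ln(A_new/A_old) = ln 0.8 / 0.28 = -0.2231 / 0.28 = -0.7969
A_new/A_old = e^-0.7969 ≈ 0.4507

45%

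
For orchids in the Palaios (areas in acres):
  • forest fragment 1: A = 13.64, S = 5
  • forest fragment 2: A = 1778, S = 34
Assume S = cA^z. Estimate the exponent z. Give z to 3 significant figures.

Taking logs: ln S = ln c + z ln A, so z = (ln S₂ − ln S₁)/(ln A₂ − ln A₁).
z = ln(34/5) / ln(1778/13.64) = ln(6.8) / ln(130.4) = 1.9169 / 4.8702 = 0.3936

0.394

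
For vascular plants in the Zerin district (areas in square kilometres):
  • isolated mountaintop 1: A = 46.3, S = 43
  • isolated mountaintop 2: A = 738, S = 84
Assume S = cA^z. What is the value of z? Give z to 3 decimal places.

Taking logs: ln S = ln c + z ln A, so z = (ln S₂ − ln S₁)/(ln A₂ − ln A₁).
z = ln(84/43) / ln(738/46.3) = ln(1.953) / ln(15.94) = 0.6696 / 2.7688 = 0.2418

0.242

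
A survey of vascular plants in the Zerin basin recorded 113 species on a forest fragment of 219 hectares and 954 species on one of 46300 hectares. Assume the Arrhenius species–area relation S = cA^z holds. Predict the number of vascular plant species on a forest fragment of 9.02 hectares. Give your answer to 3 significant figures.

31.7

z = ln(954/113) / ln(46300/219) = 2.1333 / 5.3538 = 0.3985
c = 113 / 219^0.3985 = 113 / 8.562 = 13.2
S₃ = 13.2 × 9.02^0.3985 = 13.2 × 2.402 ≈ 31.7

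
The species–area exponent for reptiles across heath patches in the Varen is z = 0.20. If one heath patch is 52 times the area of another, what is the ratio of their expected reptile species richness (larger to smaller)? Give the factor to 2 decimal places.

2.20

S₂/S₁ = (A₂/A₁)^z = 52^0.2
ln(S₂/S₁) = 0.2 × ln 52 = 0.2 × 3.9512 = 0.7902
S₂/S₁ = e^0.7902 ≈ 2.204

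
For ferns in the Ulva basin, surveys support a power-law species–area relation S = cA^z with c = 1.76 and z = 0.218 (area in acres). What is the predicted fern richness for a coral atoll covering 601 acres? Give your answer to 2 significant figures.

S = 1.76 × 601^0.218 = 1.76 × 4.035 ≈ 7.101

7.1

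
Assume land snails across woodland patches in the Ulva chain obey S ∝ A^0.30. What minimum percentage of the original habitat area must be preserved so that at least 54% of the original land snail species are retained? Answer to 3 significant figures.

12.8%

Need (A_new/A_old)^0.3 = 0.54, so A_new/A_old = 0.54^(1/0.3) = 0.54^3.333
ln(A_new/A_old) = ln 0.54 / 0.3 = -0.6162 / 0.3 = -2.0540
A_new/A_old = e^-2.0540 ≈ 0.1282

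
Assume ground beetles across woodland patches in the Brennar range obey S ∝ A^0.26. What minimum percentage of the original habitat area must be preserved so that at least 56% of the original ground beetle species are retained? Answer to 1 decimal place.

10.8%

Need (A_new/A_old)^0.26 = 0.56, so A_new/A_old = 0.56^(1/0.26) = 0.56^3.846
ln(A_new/A_old) = ln 0.56 / 0.26 = -0.5798 / 0.26 = -2.2301
A_new/A_old = e^-2.2301 ≈ 0.1075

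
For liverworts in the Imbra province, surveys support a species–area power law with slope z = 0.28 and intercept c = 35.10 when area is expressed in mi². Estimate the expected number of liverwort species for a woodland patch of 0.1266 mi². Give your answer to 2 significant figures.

S = 35.1 × 0.1266^0.28
ln S = ln 35.1 + 0.28 × ln 0.1266 = 3.5582 + 0.28 × -2.0667 = 2.9795
S = e^2.9795 ≈ 19.68

20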